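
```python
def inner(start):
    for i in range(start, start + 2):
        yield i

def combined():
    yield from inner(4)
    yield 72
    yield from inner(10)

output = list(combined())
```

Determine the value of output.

Step 1: combined() delegates to inner(4):
  yield 4
  yield 5
Step 2: yield 72
Step 3: Delegates to inner(10):
  yield 10
  yield 11
Therefore output = [4, 5, 72, 10, 11].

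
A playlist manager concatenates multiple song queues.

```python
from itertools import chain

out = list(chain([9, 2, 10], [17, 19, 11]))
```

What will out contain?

Step 1: chain() concatenates iterables: [9, 2, 10] + [17, 19, 11].
Therefore out = [9, 2, 10, 17, 19, 11].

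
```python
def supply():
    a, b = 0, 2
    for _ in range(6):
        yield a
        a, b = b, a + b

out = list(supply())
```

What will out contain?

Step 1: Fibonacci-like sequence starting with a=0, b=2:
  Iteration 1: yield a=0, then a,b = 2,2
  Iteration 2: yield a=2, then a,b = 2,4
  Iteration 3: yield a=2, then a,b = 4,6
  Iteration 4: yield a=4, then a,b = 6,10
  Iteration 5: yield a=6, then a,b = 10,16
  Iteration 6: yield a=10, then a,b = 16,26
Therefore out = [0, 2, 2, 4, 6, 10].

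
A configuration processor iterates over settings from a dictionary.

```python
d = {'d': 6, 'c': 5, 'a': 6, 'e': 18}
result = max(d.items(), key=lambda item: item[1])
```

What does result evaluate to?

Step 1: Find item with maximum value:
  ('d', 6)
  ('c', 5)
  ('a', 6)
  ('e', 18)
Step 2: Maximum value is 18 at key 'e'.
Therefore result = ('e', 18).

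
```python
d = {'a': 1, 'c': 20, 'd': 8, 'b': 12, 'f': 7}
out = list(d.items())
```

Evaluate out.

Step 1: d.items() returns (key, value) pairs in insertion order.
Therefore out = [('a', 1), ('c', 20), ('d', 8), ('b', 12), ('f', 7)].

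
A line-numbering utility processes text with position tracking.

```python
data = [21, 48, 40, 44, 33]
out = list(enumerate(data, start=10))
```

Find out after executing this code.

Step 1: enumerate with start=10:
  (10, 21)
  (11, 48)
  (12, 40)
  (13, 44)
  (14, 33)
Therefore out = [(10, 21), (11, 48), (12, 40), (13, 44), (14, 33)].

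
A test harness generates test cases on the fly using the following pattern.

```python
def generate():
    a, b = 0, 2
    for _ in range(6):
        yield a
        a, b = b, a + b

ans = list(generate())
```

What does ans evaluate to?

Step 1: Fibonacci-like sequence starting with a=0, b=2:
  Iteration 1: yield a=0, then a,b = 2,2
  Iteration 2: yield a=2, then a,b = 2,4
  Iteration 3: yield a=2, then a,b = 4,6
  Iteration 4: yield a=4, then a,b = 6,10
  Iteration 5: yield a=6, then a,b = 10,16
  Iteration 6: yield a=10, then a,b = 16,26
Therefore ans = [0, 2, 2, 4, 6, 10].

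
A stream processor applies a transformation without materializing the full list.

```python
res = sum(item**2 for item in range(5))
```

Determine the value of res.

Step 1: Compute item**2 for each item in range(5):
  item=0: 0**2 = 0
  item=1: 1**2 = 1
  item=2: 2**2 = 4
  item=3: 3**2 = 9
  item=4: 4**2 = 16
Step 2: sum = 0 + 1 + 4 + 9 + 16 = 30.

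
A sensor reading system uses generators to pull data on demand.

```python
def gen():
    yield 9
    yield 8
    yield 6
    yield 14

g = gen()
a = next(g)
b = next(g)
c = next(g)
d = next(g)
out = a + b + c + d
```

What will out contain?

Step 1: Create generator and consume all values:
  a = next(g) = 9
  b = next(g) = 8
  c = next(g) = 6
  d = next(g) = 14
Step 2: out = 9 + 8 + 6 + 14 = 37.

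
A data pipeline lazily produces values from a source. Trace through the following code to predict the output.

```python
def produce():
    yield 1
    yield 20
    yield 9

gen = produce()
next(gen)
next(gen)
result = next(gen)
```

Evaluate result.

Step 1: produce() creates a generator.
Step 2: next(gen) yields 1 (consumed and discarded).
Step 3: next(gen) yields 20 (consumed and discarded).
Step 4: next(gen) yields 9, assigned to result.
Therefore result = 9.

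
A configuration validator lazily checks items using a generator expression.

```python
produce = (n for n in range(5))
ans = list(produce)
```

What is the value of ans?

Step 1: Generator expression iterates range(5): [0, 1, 2, 3, 4].
Step 2: list() collects all values.
Therefore ans = [0, 1, 2, 3, 4].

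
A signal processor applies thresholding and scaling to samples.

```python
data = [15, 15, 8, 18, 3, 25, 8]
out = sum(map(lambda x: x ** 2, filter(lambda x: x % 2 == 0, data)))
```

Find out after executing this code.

Step 1: Filter even numbers from [15, 15, 8, 18, 3, 25, 8]: [8, 18, 8]
Step 2: Square each: [64, 324, 64]
Step 3: Sum = 452.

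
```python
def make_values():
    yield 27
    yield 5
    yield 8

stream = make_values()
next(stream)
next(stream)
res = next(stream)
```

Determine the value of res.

Step 1: make_values() creates a generator.
Step 2: next(stream) yields 27 (consumed and discarded).
Step 3: next(stream) yields 5 (consumed and discarded).
Step 4: next(stream) yields 8, assigned to res.
Therefore res = 8.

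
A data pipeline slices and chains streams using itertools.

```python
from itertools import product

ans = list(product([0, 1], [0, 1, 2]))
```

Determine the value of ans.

Step 1: product([0, 1], [0, 1, 2]) gives all pairs:
  (0, 0)
  (0, 1)
  (0, 2)
  (1, 0)
  (1, 1)
  (1, 2)
Therefore ans = [(0, 0), (0, 1), (0, 2), (1, 0), (1, 1), (1, 2)].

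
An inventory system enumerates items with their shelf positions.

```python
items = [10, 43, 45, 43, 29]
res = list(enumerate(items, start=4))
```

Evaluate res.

Step 1: enumerate with start=4:
  (4, 10)
  (5, 43)
  (6, 45)
  (7, 43)
  (8, 29)
Therefore res = [(4, 10), (5, 43), (6, 45), (7, 43), (8, 29)].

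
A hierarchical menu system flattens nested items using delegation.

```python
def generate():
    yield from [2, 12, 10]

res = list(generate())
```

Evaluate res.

Step 1: yield from delegates to the iterable, yielding each element.
Step 2: Collected values: [2, 12, 10].
Therefore res = [2, 12, 10].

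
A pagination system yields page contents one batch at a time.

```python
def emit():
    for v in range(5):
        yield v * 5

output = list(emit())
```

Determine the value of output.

Step 1: For each v in range(5), yield v * 5:
  v=0: yield 0 * 5 = 0
  v=1: yield 1 * 5 = 5
  v=2: yield 2 * 5 = 10
  v=3: yield 3 * 5 = 15
  v=4: yield 4 * 5 = 20
Therefore output = [0, 5, 10, 15, 20].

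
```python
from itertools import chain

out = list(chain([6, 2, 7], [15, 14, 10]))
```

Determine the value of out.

Step 1: chain() concatenates iterables: [6, 2, 7] + [15, 14, 10].
Therefore out = [6, 2, 7, 15, 14, 10].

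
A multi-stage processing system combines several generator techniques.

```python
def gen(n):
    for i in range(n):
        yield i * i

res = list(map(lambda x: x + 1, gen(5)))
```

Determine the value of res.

Step 1: gen(5) yields squares: [0, 1, 4, 9, 16].
Step 2: map adds 1 to each: [1, 2, 5, 10, 17].
Therefore res = [1, 2, 5, 10, 17].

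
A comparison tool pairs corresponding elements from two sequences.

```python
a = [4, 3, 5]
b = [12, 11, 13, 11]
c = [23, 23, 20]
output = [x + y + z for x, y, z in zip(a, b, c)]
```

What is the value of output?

Step 1: zip three lists (truncates to shortest, len=3):
  4 + 12 + 23 = 39
  3 + 11 + 23 = 37
  5 + 13 + 20 = 38
Therefore output = [39, 37, 38].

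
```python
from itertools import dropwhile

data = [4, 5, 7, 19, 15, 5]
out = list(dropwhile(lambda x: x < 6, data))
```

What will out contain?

Step 1: dropwhile drops elements while < 6:
  4 < 6: dropped
  5 < 6: dropped
  7: kept (dropping stopped)
Step 2: Remaining elements kept regardless of condition.
Therefore out = [7, 19, 15, 5].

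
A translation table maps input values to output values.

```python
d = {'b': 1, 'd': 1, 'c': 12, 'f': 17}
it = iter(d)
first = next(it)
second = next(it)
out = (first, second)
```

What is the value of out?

Step 1: iter(d) iterates over keys: ['b', 'd', 'c', 'f'].
Step 2: first = next(it) = 'b', second = next(it) = 'd'.
Therefore out = ('b', 'd').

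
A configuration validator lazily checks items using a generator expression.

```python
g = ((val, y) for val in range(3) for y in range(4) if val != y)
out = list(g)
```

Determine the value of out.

Step 1: Nested generator over range(3) x range(4) where val != y:
  (0, 0): excluded (val == y)
  (0, 1): included
  (0, 2): included
  (0, 3): included
  (1, 0): included
  (1, 1): excluded (val == y)
  (1, 2): included
  (1, 3): included
  (2, 0): included
  (2, 1): included
  (2, 2): excluded (val == y)
  (2, 3): included
Therefore out = [(0, 1), (0, 2), (0, 3), (1, 0), (1, 2), (1, 3), (2, 0), (2, 1), (2, 3)].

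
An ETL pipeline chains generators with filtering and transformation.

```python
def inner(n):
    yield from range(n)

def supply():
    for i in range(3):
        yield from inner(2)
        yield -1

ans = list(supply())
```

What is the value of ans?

Step 1: For each i in range(3):
  i=0: yield from inner(2) -> [0, 1], then yield -1
  i=1: yield from inner(2) -> [0, 1], then yield -1
  i=2: yield from inner(2) -> [0, 1], then yield -1
Therefore ans = [0, 1, -1, 0, 1, -1, 0, 1, -1].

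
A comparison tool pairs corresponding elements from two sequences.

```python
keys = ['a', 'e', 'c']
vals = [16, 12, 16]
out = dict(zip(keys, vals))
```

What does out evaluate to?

Step 1: zip pairs keys with values:
  'a' -> 16
  'e' -> 12
  'c' -> 16
Therefore out = {'a': 16, 'e': 12, 'c': 16}.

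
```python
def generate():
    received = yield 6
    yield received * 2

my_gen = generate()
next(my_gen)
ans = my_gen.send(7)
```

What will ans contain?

Step 1: next(my_gen) advances to first yield, producing 6.
Step 2: send(7) resumes, received = 7.
Step 3: yield received * 2 = 7 * 2 = 14.
Therefore ans = 14.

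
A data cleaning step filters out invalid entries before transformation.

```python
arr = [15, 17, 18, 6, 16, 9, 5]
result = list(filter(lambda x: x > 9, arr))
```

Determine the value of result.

Step 1: Filter elements > 9:
  15: kept
  17: kept
  18: kept
  6: removed
  16: kept
  9: removed
  5: removed
Therefore result = [15, 17, 18, 16].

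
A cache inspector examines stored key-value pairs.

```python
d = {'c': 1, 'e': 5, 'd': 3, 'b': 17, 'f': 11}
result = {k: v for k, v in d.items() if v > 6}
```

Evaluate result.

Step 1: Filter items where value > 6:
  'c': 1 <= 6: removed
  'e': 5 <= 6: removed
  'd': 3 <= 6: removed
  'b': 17 > 6: kept
  'f': 11 > 6: kept
Therefore result = {'b': 17, 'f': 11}.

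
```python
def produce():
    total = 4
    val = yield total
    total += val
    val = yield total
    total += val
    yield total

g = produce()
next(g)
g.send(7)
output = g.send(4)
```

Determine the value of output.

Step 1: next() -> yield total=4.
Step 2: send(7) -> val=7, total = 4+7 = 11, yield 11.
Step 3: send(4) -> val=4, total = 11+4 = 15, yield 15.
Therefore output = 15.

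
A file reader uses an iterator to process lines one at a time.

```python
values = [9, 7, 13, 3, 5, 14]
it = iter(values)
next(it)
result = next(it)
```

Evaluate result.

Step 1: Create iterator over [9, 7, 13, 3, 5, 14].
Step 2: next() consumes 9.
Step 3: next() returns 7.
Therefore result = 7.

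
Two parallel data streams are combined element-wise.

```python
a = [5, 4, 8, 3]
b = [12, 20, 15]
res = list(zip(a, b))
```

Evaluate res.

Step 1: zip stops at shortest (len(a)=4, len(b)=3):
  Index 0: (5, 12)
  Index 1: (4, 20)
  Index 2: (8, 15)
Step 2: Last element of a (3) has no pair, dropped.
Therefore res = [(5, 12), (4, 20), (8, 15)].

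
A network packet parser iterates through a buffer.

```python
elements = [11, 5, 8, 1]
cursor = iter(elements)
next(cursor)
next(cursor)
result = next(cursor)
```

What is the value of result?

Step 1: Create iterator over [11, 5, 8, 1].
Step 2: next() consumes 11.
Step 3: next() consumes 5.
Step 4: next() returns 8.
Therefore result = 8.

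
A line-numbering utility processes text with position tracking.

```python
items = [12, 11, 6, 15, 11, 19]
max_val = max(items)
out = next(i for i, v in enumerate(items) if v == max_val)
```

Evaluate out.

Step 1: max([12, 11, 6, 15, 11, 19]) = 19.
Step 2: Find first index where value == 19:
  Index 0: 12 != 19
  Index 1: 11 != 19
  Index 2: 6 != 19
  Index 3: 15 != 19
  Index 4: 11 != 19
  Index 5: 19 == 19, found!
Therefore out = 5.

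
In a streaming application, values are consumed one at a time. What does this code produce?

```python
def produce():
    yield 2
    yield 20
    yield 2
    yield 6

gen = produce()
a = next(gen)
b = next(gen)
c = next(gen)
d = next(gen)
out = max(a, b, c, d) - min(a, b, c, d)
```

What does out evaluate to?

Step 1: Create generator and consume all values:
  a = next(gen) = 2
  b = next(gen) = 20
  c = next(gen) = 2
  d = next(gen) = 6
Step 2: max = 20, min = 2, out = 20 - 2 = 18.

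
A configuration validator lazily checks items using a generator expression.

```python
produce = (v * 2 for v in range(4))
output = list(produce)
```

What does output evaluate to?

Step 1: For each v in range(4), compute v*2:
  v=0: 0*2 = 0
  v=1: 1*2 = 2
  v=2: 2*2 = 4
  v=3: 3*2 = 6
Therefore output = [0, 2, 4, 6].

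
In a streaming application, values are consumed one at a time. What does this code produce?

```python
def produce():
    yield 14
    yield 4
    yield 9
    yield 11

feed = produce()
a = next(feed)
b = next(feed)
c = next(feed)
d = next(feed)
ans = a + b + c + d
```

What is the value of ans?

Step 1: Create generator and consume all values:
  a = next(feed) = 14
  b = next(feed) = 4
  c = next(feed) = 9
  d = next(feed) = 11
Step 2: ans = 14 + 4 + 9 + 11 = 38.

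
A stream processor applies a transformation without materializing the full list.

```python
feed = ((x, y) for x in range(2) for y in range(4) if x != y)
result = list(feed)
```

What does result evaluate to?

Step 1: Nested generator over range(2) x range(4) where x != y:
  (0, 0): excluded (x == y)
  (0, 1): included
  (0, 2): included
  (0, 3): included
  (1, 0): included
  (1, 1): excluded (x == y)
  (1, 2): included
  (1, 3): included
Therefore result = [(0, 1), (0, 2), (0, 3), (1, 0), (1, 2), (1, 3)].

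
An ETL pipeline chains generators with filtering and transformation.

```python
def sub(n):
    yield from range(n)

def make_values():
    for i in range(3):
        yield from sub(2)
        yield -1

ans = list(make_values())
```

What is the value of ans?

Step 1: For each i in range(3):
  i=0: yield from sub(2) -> [0, 1], then yield -1
  i=1: yield from sub(2) -> [0, 1], then yield -1
  i=2: yield from sub(2) -> [0, 1], then yield -1
Therefore ans = [0, 1, -1, 0, 1, -1, 0, 1, -1].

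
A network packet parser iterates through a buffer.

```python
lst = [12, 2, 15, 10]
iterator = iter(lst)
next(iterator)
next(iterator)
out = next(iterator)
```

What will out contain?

Step 1: Create iterator over [12, 2, 15, 10].
Step 2: next() consumes 12.
Step 3: next() consumes 2.
Step 4: next() returns 15.
Therefore out = 15.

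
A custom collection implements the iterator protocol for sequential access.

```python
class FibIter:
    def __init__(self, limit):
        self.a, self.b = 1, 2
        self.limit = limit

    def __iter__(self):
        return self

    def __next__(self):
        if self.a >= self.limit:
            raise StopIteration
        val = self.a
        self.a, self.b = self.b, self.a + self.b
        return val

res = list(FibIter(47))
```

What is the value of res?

Step 1: Fibonacci-like sequence (a=1, b=2) until >= 47:
  Yield 1, then a,b = 2,3
  Yield 2, then a,b = 3,5
  Yield 3, then a,b = 5,8
  Yield 5, then a,b = 8,13
  Yield 8, then a,b = 13,21
  Yield 13, then a,b = 21,34
  Yield 21, then a,b = 34,55
  Yield 34, then a,b = 55,89
Step 2: 55 >= 47, stop.
Therefore res = [1, 2, 3, 5, 8, 13, 21, 34].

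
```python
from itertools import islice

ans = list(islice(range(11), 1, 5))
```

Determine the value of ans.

Step 1: islice(range(11), 1, 5) takes elements at indices [1, 5).
Step 2: Elements: [1, 2, 3, 4].
Therefore ans = [1, 2, 3, 4].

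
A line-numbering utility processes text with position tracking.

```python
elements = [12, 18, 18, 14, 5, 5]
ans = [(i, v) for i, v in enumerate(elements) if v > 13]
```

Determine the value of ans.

Step 1: Filter enumerate([12, 18, 18, 14, 5, 5]) keeping v > 13:
  (0, 12): 12 <= 13, excluded
  (1, 18): 18 > 13, included
  (2, 18): 18 > 13, included
  (3, 14): 14 > 13, included
  (4, 5): 5 <= 13, excluded
  (5, 5): 5 <= 13, excluded
Therefore ans = [(1, 18), (2, 18), (3, 14)].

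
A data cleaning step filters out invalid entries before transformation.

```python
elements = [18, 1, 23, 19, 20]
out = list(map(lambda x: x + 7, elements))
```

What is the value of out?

Step 1: Apply lambda x: x + 7 to each element:
  18 -> 25
  1 -> 8
  23 -> 30
  19 -> 26
  20 -> 27
Therefore out = [25, 8, 30, 26, 27].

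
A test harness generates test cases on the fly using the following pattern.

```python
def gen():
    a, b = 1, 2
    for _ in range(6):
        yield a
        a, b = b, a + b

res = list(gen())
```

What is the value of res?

Step 1: Fibonacci-like sequence starting with a=1, b=2:
  Iteration 1: yield a=1, then a,b = 2,3
  Iteration 2: yield a=2, then a,b = 3,5
  Iteration 3: yield a=3, then a,b = 5,8
  Iteration 4: yield a=5, then a,b = 8,13
  Iteration 5: yield a=8, then a,b = 13,21
  Iteration 6: yield a=13, then a,b = 21,34
Therefore res = [1, 2, 3, 5, 8, 13].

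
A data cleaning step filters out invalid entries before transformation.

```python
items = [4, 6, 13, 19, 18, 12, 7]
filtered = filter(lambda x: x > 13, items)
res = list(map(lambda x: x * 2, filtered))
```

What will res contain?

Step 1: Filter items for elements > 13:
  4: removed
  6: removed
  13: removed
  19: kept
  18: kept
  12: removed
  7: removed
Step 2: Map x * 2 on filtered [19, 18]:
  19 -> 38
  18 -> 36
Therefore res = [38, 36].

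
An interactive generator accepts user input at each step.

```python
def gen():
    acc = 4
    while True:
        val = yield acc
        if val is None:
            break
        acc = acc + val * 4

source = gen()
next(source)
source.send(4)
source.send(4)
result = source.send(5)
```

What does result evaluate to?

Step 1: next() -> yield acc=4.
Step 2: send(4) -> val=4, acc = 4 + 4*4 = 20, yield 20.
Step 3: send(4) -> val=4, acc = 20 + 4*4 = 36, yield 36.
Step 4: send(5) -> val=5, acc = 36 + 5*4 = 56, yield 56.
Therefore result = 56.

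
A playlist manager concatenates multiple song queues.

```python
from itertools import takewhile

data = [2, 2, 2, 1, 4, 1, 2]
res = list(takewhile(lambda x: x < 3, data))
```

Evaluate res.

Step 1: takewhile stops at first element >= 3:
  2 < 3: take
  2 < 3: take
  2 < 3: take
  1 < 3: take
  4 >= 3: stop
Therefore res = [2, 2, 2, 1].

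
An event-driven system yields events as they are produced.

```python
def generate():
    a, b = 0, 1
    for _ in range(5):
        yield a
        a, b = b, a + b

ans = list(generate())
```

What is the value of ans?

Step 1: Fibonacci-like sequence starting with a=0, b=1:
  Iteration 1: yield a=0, then a,b = 1,1
  Iteration 2: yield a=1, then a,b = 1,2
  Iteration 3: yield a=1, then a,b = 2,3
  Iteration 4: yield a=2, then a,b = 3,5
  Iteration 5: yield a=3, then a,b = 5,8
Therefore ans = [0, 1, 1, 2, 3].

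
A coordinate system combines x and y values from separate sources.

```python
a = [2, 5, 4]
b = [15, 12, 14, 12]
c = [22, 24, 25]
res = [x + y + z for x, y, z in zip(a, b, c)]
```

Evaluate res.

Step 1: zip three lists (truncates to shortest, len=3):
  2 + 15 + 22 = 39
  5 + 12 + 24 = 41
  4 + 14 + 25 = 43
Therefore res = [39, 41, 43].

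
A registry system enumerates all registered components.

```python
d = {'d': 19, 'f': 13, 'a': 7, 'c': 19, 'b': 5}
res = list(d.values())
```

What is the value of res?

Step 1: d.values() returns the dictionary values in insertion order.
Therefore res = [19, 13, 7, 19, 5].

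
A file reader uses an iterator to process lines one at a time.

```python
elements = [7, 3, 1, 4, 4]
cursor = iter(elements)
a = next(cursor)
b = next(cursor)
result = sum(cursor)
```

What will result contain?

Step 1: Create iterator over [7, 3, 1, 4, 4].
Step 2: a = next() = 7, b = next() = 3.
Step 3: sum() of remaining [1, 4, 4] = 9.
Therefore result = 9.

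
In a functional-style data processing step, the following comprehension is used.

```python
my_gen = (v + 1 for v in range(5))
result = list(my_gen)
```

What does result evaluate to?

Step 1: For each v in range(5), compute v+1:
  v=0: 0+1 = 1
  v=1: 1+1 = 2
  v=2: 2+1 = 3
  v=3: 3+1 = 4
  v=4: 4+1 = 5
Therefore result = [1, 2, 3, 4, 5].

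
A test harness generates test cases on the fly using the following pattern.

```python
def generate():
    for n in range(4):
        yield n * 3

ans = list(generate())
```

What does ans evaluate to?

Step 1: For each n in range(4), yield n * 3:
  n=0: yield 0 * 3 = 0
  n=1: yield 1 * 3 = 3
  n=2: yield 2 * 3 = 6
  n=3: yield 3 * 3 = 9
Therefore ans = [0, 3, 6, 9].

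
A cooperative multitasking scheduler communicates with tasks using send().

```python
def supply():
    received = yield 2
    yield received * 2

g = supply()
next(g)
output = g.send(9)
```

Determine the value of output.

Step 1: next(g) advances to first yield, producing 2.
Step 2: send(9) resumes, received = 9.
Step 3: yield received * 2 = 9 * 2 = 18.
Therefore output = 18.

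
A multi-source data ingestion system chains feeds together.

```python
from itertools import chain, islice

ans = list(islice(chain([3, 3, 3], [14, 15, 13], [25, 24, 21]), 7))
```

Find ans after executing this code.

Step 1: chain([3, 3, 3], [14, 15, 13], [25, 24, 21]) = [3, 3, 3, 14, 15, 13, 25, 24, 21].
Step 2: islice takes first 7 elements: [3, 3, 3, 14, 15, 13, 25].
Therefore ans = [3, 3, 3, 14, 15, 13, 25].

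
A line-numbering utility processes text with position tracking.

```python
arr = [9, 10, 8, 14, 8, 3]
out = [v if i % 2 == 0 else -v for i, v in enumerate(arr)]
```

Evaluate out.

Step 1: For each (i, v), keep v if i is even, negate if odd:
  i=0 (even): keep 9
  i=1 (odd): negate to -10
  i=2 (even): keep 8
  i=3 (odd): negate to -14
  i=4 (even): keep 8
  i=5 (odd): negate to -3
Therefore out = [9, -10, 8, -14, 8, -3].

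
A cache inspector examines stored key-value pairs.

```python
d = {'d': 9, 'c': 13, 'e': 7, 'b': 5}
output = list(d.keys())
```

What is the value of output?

Step 1: d.keys() returns the dictionary keys in insertion order.
Therefore output = ['d', 'c', 'e', 'b'].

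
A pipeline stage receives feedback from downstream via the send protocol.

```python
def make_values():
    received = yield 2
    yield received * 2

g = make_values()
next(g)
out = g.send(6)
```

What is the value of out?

Step 1: next(g) advances to first yield, producing 2.
Step 2: send(6) resumes, received = 6.
Step 3: yield received * 2 = 6 * 2 = 12.
Therefore out = 12.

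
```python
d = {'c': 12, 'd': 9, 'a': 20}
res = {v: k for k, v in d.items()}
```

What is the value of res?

Step 1: Invert dict (swap keys and values):
  'c': 12 -> 12: 'c'
  'd': 9 -> 9: 'd'
  'a': 20 -> 20: 'a'
Therefore res = {12: 'c', 9: 'd', 20: 'a'}.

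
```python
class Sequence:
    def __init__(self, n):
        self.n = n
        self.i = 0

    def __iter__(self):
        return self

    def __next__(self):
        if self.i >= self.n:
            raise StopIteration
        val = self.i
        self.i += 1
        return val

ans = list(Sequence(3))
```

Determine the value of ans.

Step 1: Sequence(3) creates an iterator counting 0 to 2.
Step 2: list() consumes all values: [0, 1, 2].
Therefore ans = [0, 1, 2].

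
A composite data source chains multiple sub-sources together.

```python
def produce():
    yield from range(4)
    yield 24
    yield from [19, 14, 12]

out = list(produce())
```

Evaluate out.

Step 1: Trace yields in order:
  yield 0
  yield 1
  yield 2
  yield 3
  yield 24
  yield 19
  yield 14
  yield 12
Therefore out = [0, 1, 2, 3, 24, 19, 14, 12].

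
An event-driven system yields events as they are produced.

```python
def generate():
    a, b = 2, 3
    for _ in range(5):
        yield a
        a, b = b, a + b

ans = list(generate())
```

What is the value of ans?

Step 1: Fibonacci-like sequence starting with a=2, b=3:
  Iteration 1: yield a=2, then a,b = 3,5
  Iteration 2: yield a=3, then a,b = 5,8
  Iteration 3: yield a=5, then a,b = 8,13
  Iteration 4: yield a=8, then a,b = 13,21
  Iteration 5: yield a=13, then a,b = 21,34
Therefore ans = [2, 3, 5, 8, 13].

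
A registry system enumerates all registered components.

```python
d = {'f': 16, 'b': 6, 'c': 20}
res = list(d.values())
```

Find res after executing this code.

Step 1: d.values() returns the dictionary values in insertion order.
Therefore res = [16, 6, 20].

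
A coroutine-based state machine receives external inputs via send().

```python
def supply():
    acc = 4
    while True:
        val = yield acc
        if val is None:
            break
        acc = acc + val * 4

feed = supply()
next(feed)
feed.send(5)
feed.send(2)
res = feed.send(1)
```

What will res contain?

Step 1: next() -> yield acc=4.
Step 2: send(5) -> val=5, acc = 4 + 5*4 = 24, yield 24.
Step 3: send(2) -> val=2, acc = 24 + 2*4 = 32, yield 32.
Step 4: send(1) -> val=1, acc = 32 + 1*4 = 36, yield 36.
Therefore res = 36.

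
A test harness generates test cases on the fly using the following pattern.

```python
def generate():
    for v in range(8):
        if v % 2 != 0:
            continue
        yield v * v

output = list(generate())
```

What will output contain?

Step 1: Only yield v**2 when v is divisible by 2:
  v=0: 0 % 2 == 0, yield 0**2 = 0
  v=2: 2 % 2 == 0, yield 2**2 = 4
  v=4: 4 % 2 == 0, yield 4**2 = 16
  v=6: 6 % 2 == 0, yield 6**2 = 36
Therefore output = [0, 4, 16, 36].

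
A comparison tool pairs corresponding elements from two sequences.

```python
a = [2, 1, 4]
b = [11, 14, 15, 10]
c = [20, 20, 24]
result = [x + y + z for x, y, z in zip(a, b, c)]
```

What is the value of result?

Step 1: zip three lists (truncates to shortest, len=3):
  2 + 11 + 20 = 33
  1 + 14 + 20 = 35
  4 + 15 + 24 = 43
Therefore result = [33, 35, 43].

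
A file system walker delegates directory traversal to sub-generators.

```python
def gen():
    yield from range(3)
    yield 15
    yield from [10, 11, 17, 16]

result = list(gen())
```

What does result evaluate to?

Step 1: Trace yields in order:
  yield 0
  yield 1
  yield 2
  yield 15
  yield 10
  yield 11
  yield 17
  yield 16
Therefore result = [0, 1, 2, 15, 10, 11, 17, 16].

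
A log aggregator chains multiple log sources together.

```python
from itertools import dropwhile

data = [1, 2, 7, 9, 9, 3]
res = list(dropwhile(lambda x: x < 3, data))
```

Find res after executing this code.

Step 1: dropwhile drops elements while < 3:
  1 < 3: dropped
  2 < 3: dropped
  7: kept (dropping stopped)
Step 2: Remaining elements kept regardless of condition.
Therefore res = [7, 9, 9, 3].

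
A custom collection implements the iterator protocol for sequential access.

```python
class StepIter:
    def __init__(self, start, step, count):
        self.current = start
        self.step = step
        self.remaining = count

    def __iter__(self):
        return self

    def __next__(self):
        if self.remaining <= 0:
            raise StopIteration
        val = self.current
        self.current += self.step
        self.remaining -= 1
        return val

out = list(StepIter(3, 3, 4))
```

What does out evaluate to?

Step 1: StepIter starts at 3, increments by 3, for 4 steps:
  Yield 3, then current += 3
  Yield 6, then current += 3
  Yield 9, then current += 3
  Yield 12, then current += 3
Therefore out = [3, 6, 9, 12].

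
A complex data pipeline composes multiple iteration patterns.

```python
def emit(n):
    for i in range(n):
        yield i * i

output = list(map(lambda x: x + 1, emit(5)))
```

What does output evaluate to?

Step 1: emit(5) yields squares: [0, 1, 4, 9, 16].
Step 2: map adds 1 to each: [1, 2, 5, 10, 17].
Therefore output = [1, 2, 5, 10, 17].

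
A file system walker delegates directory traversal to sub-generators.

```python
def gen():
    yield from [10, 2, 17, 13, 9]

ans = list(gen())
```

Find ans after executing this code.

Step 1: yield from delegates to the iterable, yielding each element.
Step 2: Collected values: [10, 2, 17, 13, 9].
Therefore ans = [10, 2, 17, 13, 9].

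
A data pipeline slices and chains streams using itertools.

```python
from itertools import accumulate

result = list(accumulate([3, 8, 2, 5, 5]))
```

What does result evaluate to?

Step 1: accumulate computes running sums:
  + 3 = 3
  + 8 = 11
  + 2 = 13
  + 5 = 18
  + 5 = 23
Therefore result = [3, 11, 13, 18, 23].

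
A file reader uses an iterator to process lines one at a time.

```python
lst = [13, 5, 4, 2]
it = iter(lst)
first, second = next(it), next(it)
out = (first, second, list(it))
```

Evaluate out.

Step 1: Create iterator over [13, 5, 4, 2].
Step 2: first = 13, second = 5.
Step 3: Remaining elements: [4, 2].
Therefore out = (13, 5, [4, 2]).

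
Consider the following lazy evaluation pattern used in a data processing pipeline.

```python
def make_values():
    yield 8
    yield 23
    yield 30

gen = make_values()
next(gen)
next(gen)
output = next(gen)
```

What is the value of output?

Step 1: make_values() creates a generator.
Step 2: next(gen) yields 8 (consumed and discarded).
Step 3: next(gen) yields 23 (consumed and discarded).
Step 4: next(gen) yields 30, assigned to output.
Therefore output = 30.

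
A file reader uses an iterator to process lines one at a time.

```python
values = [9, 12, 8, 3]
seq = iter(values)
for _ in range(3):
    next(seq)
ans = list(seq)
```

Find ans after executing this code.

Step 1: Create iterator over [9, 12, 8, 3].
Step 2: Advance 3 positions (consuming [9, 12, 8]).
Step 3: list() collects remaining elements: [3].
Therefore ans = [3].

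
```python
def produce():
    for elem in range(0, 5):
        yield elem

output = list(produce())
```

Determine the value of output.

Step 1: The generator yields each value from range(0, 5).
Step 2: list() consumes all yields: [0, 1, 2, 3, 4].
Therefore output = [0, 1, 2, 3, 4].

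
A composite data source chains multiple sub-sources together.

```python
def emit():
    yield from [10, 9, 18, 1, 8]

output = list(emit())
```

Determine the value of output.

Step 1: yield from delegates to the iterable, yielding each element.
Step 2: Collected values: [10, 9, 18, 1, 8].
Therefore output = [10, 9, 18, 1, 8].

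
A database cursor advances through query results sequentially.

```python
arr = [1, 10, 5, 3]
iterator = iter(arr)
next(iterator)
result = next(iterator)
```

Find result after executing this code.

Step 1: Create iterator over [1, 10, 5, 3].
Step 2: next() consumes 1.
Step 3: next() returns 10.
Therefore result = 10.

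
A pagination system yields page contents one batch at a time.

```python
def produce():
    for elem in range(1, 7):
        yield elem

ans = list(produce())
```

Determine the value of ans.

Step 1: The generator yields each value from range(1, 7).
Step 2: list() consumes all yields: [1, 2, 3, 4, 5, 6].
Therefore ans = [1, 2, 3, 4, 5, 6].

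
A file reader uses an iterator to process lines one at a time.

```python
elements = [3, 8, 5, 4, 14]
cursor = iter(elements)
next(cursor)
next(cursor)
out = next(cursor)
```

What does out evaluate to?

Step 1: Create iterator over [3, 8, 5, 4, 14].
Step 2: next() consumes 3.
Step 3: next() consumes 8.
Step 4: next() returns 5.
Therefore out = 5.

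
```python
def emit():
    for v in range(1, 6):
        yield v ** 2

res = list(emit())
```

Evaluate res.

Step 1: For each v in range(1, 6), yield v**2:
  v=1: yield 1**2 = 1
  v=2: yield 2**2 = 4
  v=3: yield 3**2 = 9
  v=4: yield 4**2 = 16
  v=5: yield 5**2 = 25
Therefore res = [1, 4, 9, 16, 25].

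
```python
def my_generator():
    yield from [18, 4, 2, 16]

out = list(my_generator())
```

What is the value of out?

Step 1: yield from delegates to the iterable, yielding each element.
Step 2: Collected values: [18, 4, 2, 16].
Therefore out = [18, 4, 2, 16].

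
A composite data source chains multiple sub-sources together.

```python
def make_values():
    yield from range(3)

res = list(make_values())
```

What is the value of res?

Step 1: yield from delegates to the iterable, yielding each element.
Step 2: Collected values: [0, 1, 2].
Therefore res = [0, 1, 2].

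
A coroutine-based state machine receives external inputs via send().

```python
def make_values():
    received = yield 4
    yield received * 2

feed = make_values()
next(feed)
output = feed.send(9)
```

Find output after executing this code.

Step 1: next(feed) advances to first yield, producing 4.
Step 2: send(9) resumes, received = 9.
Step 3: yield received * 2 = 9 * 2 = 18.
Therefore output = 18.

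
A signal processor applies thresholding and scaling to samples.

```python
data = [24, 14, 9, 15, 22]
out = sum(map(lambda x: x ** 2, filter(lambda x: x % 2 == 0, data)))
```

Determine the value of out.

Step 1: Filter even numbers from [24, 14, 9, 15, 22]: [24, 14, 22]
Step 2: Square each: [576, 196, 484]
Step 3: Sum = 1256.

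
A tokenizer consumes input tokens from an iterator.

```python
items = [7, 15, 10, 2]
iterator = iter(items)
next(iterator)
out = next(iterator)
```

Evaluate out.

Step 1: Create iterator over [7, 15, 10, 2].
Step 2: next() consumes 7.
Step 3: next() returns 15.
Therefore out = 15.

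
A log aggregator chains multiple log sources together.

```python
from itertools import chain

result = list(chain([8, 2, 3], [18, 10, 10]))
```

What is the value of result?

Step 1: chain() concatenates iterables: [8, 2, 3] + [18, 10, 10].
Therefore result = [8, 2, 3, 18, 10, 10].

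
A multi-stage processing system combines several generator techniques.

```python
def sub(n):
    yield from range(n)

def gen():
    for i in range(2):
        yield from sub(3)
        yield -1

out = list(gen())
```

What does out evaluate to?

Step 1: For each i in range(2):
  i=0: yield from sub(3) -> [0, 1, 2], then yield -1
  i=1: yield from sub(3) -> [0, 1, 2], then yield -1
Therefore out = [0, 1, 2, -1, 0, 1, 2, -1].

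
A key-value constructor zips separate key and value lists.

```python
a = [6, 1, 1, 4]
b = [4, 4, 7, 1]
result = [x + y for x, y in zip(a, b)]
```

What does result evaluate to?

Step 1: Add corresponding elements:
  6 + 4 = 10
  1 + 4 = 5
  1 + 7 = 8
  4 + 1 = 5
Therefore result = [10, 5, 8, 5].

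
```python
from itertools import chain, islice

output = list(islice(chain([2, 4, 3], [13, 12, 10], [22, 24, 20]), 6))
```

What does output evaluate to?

Step 1: chain([2, 4, 3], [13, 12, 10], [22, 24, 20]) = [2, 4, 3, 13, 12, 10, 22, 24, 20].
Step 2: islice takes first 6 elements: [2, 4, 3, 13, 12, 10].
Therefore output = [2, 4, 3, 13, 12, 10].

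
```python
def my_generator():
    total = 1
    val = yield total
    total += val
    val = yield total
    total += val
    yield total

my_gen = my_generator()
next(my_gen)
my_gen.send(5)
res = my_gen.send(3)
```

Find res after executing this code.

Step 1: next() -> yield total=1.
Step 2: send(5) -> val=5, total = 1+5 = 6, yield 6.
Step 3: send(3) -> val=3, total = 6+3 = 9, yield 9.
Therefore res = 9.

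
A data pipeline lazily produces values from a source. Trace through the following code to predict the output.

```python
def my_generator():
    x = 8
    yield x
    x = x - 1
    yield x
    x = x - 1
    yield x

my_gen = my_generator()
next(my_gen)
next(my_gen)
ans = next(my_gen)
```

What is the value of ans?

Step 1: Trace through generator execution:
  Yield 1: x starts at 8, yield 8
  Yield 2: x = 8 - 1 = 7, yield 7
  Yield 3: x = 7 - 1 = 6, yield 6
Step 2: First next() gets 8, second next() gets the second value, third next() yields 6.
Therefore ans = 6.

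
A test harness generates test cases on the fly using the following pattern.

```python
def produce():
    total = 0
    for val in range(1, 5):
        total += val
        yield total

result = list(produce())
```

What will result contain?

Step 1: Generator accumulates running sum:
  val=1: total = 1, yield 1
  val=2: total = 3, yield 3
  val=3: total = 6, yield 6
  val=4: total = 10, yield 10
Therefore result = [1, 3, 6, 10].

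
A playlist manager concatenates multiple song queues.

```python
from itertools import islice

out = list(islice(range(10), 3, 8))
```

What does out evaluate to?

Step 1: islice(range(10), 3, 8) takes elements at indices [3, 8).
Step 2: Elements: [3, 4, 5, 6, 7].
Therefore out = [3, 4, 5, 6, 7].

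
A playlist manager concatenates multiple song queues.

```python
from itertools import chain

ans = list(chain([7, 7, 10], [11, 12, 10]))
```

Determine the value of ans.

Step 1: chain() concatenates iterables: [7, 7, 10] + [11, 12, 10].
Therefore ans = [7, 7, 10, 11, 12, 10].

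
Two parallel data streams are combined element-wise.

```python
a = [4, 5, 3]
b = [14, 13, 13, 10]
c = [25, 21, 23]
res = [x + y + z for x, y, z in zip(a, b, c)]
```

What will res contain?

Step 1: zip three lists (truncates to shortest, len=3):
  4 + 14 + 25 = 43
  5 + 13 + 21 = 39
  3 + 13 + 23 = 39
Therefore res = [43, 39, 39].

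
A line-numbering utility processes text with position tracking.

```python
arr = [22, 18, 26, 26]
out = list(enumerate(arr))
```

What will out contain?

Step 1: enumerate pairs each element with its index:
  (0, 22)
  (1, 18)
  (2, 26)
  (3, 26)
Therefore out = [(0, 22), (1, 18), (2, 26), (3, 26)].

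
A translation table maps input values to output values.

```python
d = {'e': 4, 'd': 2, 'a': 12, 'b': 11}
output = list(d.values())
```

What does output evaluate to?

Step 1: d.values() returns the dictionary values in insertion order.
Therefore output = [4, 2, 12, 11].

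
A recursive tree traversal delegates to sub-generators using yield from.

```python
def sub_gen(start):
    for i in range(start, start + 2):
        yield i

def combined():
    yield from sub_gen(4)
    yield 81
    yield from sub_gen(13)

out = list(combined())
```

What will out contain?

Step 1: combined() delegates to sub_gen(4):
  yield 4
  yield 5
Step 2: yield 81
Step 3: Delegates to sub_gen(13):
  yield 13
  yield 14
Therefore out = [4, 5, 81, 13, 14].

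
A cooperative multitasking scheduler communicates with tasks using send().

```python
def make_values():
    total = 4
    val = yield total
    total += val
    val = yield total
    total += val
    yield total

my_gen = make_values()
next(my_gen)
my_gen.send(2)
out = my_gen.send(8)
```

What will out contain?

Step 1: next() -> yield total=4.
Step 2: send(2) -> val=2, total = 4+2 = 6, yield 6.
Step 3: send(8) -> val=8, total = 6+8 = 14, yield 14.
Therefore out = 14.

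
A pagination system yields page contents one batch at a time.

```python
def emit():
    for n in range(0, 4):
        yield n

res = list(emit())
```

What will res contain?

Step 1: The generator yields each value from range(0, 4).
Step 2: list() consumes all yields: [0, 1, 2, 3].
Therefore res = [0, 1, 2, 3].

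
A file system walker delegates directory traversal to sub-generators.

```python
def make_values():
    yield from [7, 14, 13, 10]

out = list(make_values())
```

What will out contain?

Step 1: yield from delegates to the iterable, yielding each element.
Step 2: Collected values: [7, 14, 13, 10].
Therefore out = [7, 14, 13, 10].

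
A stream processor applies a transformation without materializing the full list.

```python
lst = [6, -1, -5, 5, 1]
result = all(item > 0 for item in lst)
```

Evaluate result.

Step 1: Check item > 0 for each element in [6, -1, -5, 5, 1]:
  6 > 0: True
  -1 > 0: False
  -5 > 0: False
  5 > 0: True
  1 > 0: True
Step 2: all() returns False.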